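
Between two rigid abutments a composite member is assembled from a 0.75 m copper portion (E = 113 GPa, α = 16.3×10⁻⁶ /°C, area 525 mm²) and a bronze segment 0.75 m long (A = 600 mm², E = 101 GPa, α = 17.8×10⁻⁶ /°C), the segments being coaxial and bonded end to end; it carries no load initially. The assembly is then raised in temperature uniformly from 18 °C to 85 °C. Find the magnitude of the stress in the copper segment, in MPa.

Free thermal expansion of the whole bar: Σ αᵢΔT Lᵢ = 16.3×10⁻⁶×67×750 + 17.8×10⁻⁶×67×750 = 1.714 mm.
The walls prevent any net length change, so an axial force P (same in every segment) develops. Compatibility: P · Σ Lᵢ/(AᵢEᵢ) = δ_free.
Σ Lᵢ/(AᵢEᵢ) = 750/(525×113×10³) + 750/(600×101×10³) = 2.502×10⁻⁵ mm/N.
Hence P = δ_free / Σ(L/AE) = 1.714/2.502×10⁻⁵ = 68.49 kN (compressive).
σ_{copper} = P / A = 68490 / 525 = 130.5 MPa.

σ ≈ 130 MPa (compressive)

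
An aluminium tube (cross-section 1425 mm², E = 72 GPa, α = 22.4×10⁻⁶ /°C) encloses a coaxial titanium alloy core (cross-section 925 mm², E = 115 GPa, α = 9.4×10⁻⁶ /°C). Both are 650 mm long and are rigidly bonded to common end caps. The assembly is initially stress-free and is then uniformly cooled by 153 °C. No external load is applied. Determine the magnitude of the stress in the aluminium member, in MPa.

The aluminium has the larger α, so on cooling it would change length more than the titanium alloy if both were free. The rigid plates force a common final length, so the aluminium is put into tension and the titanium alloy into compression, with equal and opposite forces P (no external load).
Compatibility of the two members (thermal + elastic change equal): (α₁ − α₂)ΔT = P·[1/(A₁E₁) + 1/(A₂E₂)].
|α₁ − α₂|·ΔT = 13×10⁻⁶ × 153 = 0.001989.
1/(A₁E₁) + 1/(A₂E₂) = 1/(1425×72×10³) + 1/(925×115×10³) = 1.915×10⁻⁸ N⁻¹.
P = 0.001989 / 1.915×10⁻⁸ = 103900 N = 103.9 kN.
σ_{aluminium} = P/A₁ = 103900/1425 = 72.9 MPa, tensile.

σ ≈ 72.9 MPa (tensile)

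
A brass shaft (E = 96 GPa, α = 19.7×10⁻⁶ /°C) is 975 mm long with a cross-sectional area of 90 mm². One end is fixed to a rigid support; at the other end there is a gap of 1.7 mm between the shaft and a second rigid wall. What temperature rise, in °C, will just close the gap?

The gap closes when αΔT L = 1.7 mm, since the shaft is still unstressed at that instant.
So ΔT = g/(αL) = 1.7/(19.7×10⁻⁶ × 975) = 88.51 °C.

ΔT ≈ 88.5 °C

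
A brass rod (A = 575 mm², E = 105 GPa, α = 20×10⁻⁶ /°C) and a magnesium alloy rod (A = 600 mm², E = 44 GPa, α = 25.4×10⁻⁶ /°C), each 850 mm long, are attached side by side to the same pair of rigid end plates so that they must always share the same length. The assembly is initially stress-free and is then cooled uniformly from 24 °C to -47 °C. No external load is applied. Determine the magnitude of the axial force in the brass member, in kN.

Both members must finish at the same length. With the larger α, the magnesium alloy tends to over-contract; the plates restrain it, putting the magnesium alloy in tension and the brass in compression. With no external load the two internal forces are equal and opposite, magnitude P.
Equating the net (thermal + elastic) strains gives |α₁ − α₂|·ΔT = P·[1/(A₁E₁) + 1/(A₂E₂)].
|α₁ − α₂|·ΔT = 5.4×10⁻⁶ × 71 = 0.0003834.
1/(A₁E₁) + 1/(A₂E₂) = 1/(575×105×10³) + 1/(600×44×10³) = 5.444×10⁻⁸ N⁻¹.
So P = 0.0003834 / 5.444×10⁻⁸ = 7.042 kN.

P ≈ 7.04 kN (compressive in the brass)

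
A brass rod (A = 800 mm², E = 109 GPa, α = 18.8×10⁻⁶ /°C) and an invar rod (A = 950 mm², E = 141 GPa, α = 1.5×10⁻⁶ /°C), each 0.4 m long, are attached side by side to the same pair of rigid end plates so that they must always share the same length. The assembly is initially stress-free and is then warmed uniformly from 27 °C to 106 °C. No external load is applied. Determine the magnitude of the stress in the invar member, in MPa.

Equilibrium of a rigid end plate with no external load gives equal and opposite internal forces ±P in the two members. Since α_{brass} > α_{invar}, heating drives the brass into compression and the invar into tension.
Compatibility of the two members (thermal + elastic change equal): (α₁ − α₂)ΔT = P·[1/(A₁E₁) + 1/(A₂E₂)].
|α₁ − α₂|·ΔT = 17.3×10⁻⁶ × 79 = 0.001367.
1/(A₁E₁) + 1/(A₂E₂) = 1/(800×109×10³) + 1/(950×141×10³) = 1.893×10⁻⁸ N⁻¹.
P = 0.001367 / 1.893×10⁻⁸ = 72180 N = 72.18 kN.
σ_{invar} = P/A₂ = 72180/950 = 75.98 MPa, tensile.

σ ≈ 76 MPa (tensile)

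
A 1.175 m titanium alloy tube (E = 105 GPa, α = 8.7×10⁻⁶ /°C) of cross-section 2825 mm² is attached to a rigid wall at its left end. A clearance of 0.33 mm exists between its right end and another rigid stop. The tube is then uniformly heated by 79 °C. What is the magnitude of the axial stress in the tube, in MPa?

If the wall were absent the tube would grow by αΔT L = 8.7×10⁻⁶ × 79 × 1175 = 0.8076 mm.
After closing the 0.33 mm clearance, 0.8076 − 0.33 = 0.4776 mm of expansion remains to be suppressed by the wall.
So σ = E(δ_free − g)/L = 105×10³ × 0.4776/1175 = 42.68 MPa.

σ ≈ 42.7 MPa (compressive)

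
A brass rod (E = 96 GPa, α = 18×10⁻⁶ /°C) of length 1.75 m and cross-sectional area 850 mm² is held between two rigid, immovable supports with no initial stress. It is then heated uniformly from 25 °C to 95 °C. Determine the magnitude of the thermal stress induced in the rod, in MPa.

Because both ends are immovable the net strain is zero, and the suppressed thermal strain is αΔT = 18×10⁻⁶ × 70 = 1260×10⁻⁶.
Hence σ = E·αΔT = 96×10³ × 1260×10⁻⁶ = 121 MPa, compressive.

σ ≈ 121 MPa (compressive)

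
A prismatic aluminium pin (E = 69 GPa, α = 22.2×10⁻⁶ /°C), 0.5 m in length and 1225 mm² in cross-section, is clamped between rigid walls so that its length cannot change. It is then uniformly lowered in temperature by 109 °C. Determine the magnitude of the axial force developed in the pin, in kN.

Full restraint means ε = 0, so the stress is σ = EαΔT = 69×10³ × 22.2×10⁻⁶ × 109 = 167 MPa.
Axial force P = σA = 167 × 1225 = 204500 N = 204.5 kN, tensile.

P ≈ 205 kN (tensile)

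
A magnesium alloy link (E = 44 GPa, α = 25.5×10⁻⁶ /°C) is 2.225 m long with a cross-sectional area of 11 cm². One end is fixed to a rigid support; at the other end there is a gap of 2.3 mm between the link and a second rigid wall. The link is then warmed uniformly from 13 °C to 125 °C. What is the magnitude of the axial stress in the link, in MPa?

σ ≈ 80.2 MPa (compressive)

Free thermal elongation = αΔT L = 25.5×10⁻⁶ × 112 × 2225 = 6.355 mm.
After closing the 2.3 mm clearance, 6.355 − 2.3 = 4.055 mm of expansion remains to be suppressed by the wall.
So σ = E(δ_free − g)/L = 44×10³ × 4.055/2225 = 80.18 MPa.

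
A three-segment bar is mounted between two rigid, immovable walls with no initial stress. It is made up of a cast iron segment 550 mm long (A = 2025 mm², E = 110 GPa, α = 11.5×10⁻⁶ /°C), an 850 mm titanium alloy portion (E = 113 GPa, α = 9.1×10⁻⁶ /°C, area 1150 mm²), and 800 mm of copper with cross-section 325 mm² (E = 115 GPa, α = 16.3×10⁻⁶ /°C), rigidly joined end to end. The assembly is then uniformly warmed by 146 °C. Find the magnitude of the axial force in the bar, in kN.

With the walls removed the bar would change length by δ_free = Σ αᵢΔT Lᵢ = 11.5×10⁻⁶×146×550 + 9.1×10⁻⁶×146×850 + 16.3×10⁻⁶×146×800 = 3.957 mm.
The walls prevent any net length change, so an axial force P (same in every segment) develops. Compatibility: P · Σ Lᵢ/(AᵢEᵢ) = δ_free.
Σ Lᵢ/(AᵢEᵢ) = 550/(2025×110×10³) + 850/(1150×113×10³) + 800/(325×115×10³) = 3.041×10⁻⁵ mm/N.
P = 3.957 / 3.041×10⁻⁵ = 130100 N = 130.1 kN, compressive.

P ≈ 130 kN (compressive)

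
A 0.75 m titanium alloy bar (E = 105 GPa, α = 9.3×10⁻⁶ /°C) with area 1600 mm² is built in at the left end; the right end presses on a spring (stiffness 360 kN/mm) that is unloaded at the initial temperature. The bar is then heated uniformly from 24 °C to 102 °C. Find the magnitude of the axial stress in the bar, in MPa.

σ ≈ 47 MPa (compressive)

If the spring were absent the bar would lengthen by αΔT L = 9.3×10⁻⁶ × 78 × 750 = 0.5441 mm.
Let P be the compressive force at the spring. The bar shortens elastically by PL/(AE) and the spring compresses by P/k; together these equal δ_free.
So P = δ_free / [L/(AE) + 1/k] = 0.5441 / [ 750/(1600×105×10³) + 1/(360×10³) ].
P = 0.5441 / 7.242×10⁻⁶ = 75120 N.
σ = P/A = 75120/1600 = 46.95 MPa.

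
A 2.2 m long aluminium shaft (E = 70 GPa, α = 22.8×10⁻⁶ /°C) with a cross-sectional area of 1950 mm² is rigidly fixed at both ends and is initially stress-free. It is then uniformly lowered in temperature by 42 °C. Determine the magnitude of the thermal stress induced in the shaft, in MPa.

Because both ends are immovable the net strain is zero, and the suppressed thermal strain is αΔT = 22.8×10⁻⁶ × 42 = 957.6×10⁻⁶.
The stress required to suppress this strain is σ = Eε = 70×10³ × 957.6×10⁻⁶ = 67.03 MPa, tensile since the shaft is trying to contract.

σ ≈ 67 MPa (tensile)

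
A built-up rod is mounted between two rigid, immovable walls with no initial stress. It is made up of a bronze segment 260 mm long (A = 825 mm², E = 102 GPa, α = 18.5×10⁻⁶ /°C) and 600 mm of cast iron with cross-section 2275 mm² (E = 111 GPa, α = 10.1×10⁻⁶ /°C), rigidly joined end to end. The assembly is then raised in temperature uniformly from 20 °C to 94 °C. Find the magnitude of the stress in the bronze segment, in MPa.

σ ≈ 178 MPa (compressive)

Free thermal expansion of the whole bar: Σ αᵢΔT Lᵢ = 18.5×10⁻⁶×74×260 + 10.1×10⁻⁶×74×600 = 0.8044 mm.
The walls prevent any net length change, so an axial force P (same in every segment) develops. Compatibility: P · Σ Lᵢ/(AᵢEᵢ) = δ_free.
Σ Lᵢ/(AᵢEᵢ) = 260/(825×102×10³) + 600/(2275×111×10³) = 5.466×10⁻⁶ mm/N.
So P = 0.8044 / 5.466×10⁻⁶ = 147.2 kN, compressive.
σ_{bronze} = P / A = 147200 / 825 = 178.4 MPa.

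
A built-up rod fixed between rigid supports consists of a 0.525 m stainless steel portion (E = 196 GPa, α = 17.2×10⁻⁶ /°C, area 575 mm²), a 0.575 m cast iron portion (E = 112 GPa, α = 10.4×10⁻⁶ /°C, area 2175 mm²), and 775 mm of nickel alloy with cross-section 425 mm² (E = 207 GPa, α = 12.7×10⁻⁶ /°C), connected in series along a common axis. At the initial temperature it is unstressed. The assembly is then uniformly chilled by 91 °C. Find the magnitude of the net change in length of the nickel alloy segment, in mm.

With the walls removed the bar would change length by δ_free = Σ αᵢΔT Lᵢ = 17.2×10⁻⁶×91×525 + 10.4×10⁻⁶×91×575 + 12.7×10⁻⁶×91×775 = 2.262 mm.
The walls prevent any net length change, so an axial force P (same in every segment) develops. Compatibility: P · Σ Lᵢ/(AᵢEᵢ) = δ_free.
The series flexibility is Σ Lᵢ/(AᵢEᵢ) = 525/(575×196×10³) + 575/(2175×112×10³) + 775/(425×207×10³) = 1.583×10⁻⁵ mm/N.
Hence P = δ_free / Σ(L/AE) = 2.262/1.583×10⁻⁵ = 142.9 kN (tensile).
For the nickel alloy segment, free thermal change = 12.7×10⁻⁶×91×775 = 0.8957 mm and elastic change from P = 142900×775/(425×207×10³) = 1.259 mm; these oppose, so the net change is 0.363 mm (segment lengthens).

|ΔL| ≈ 0.363 mm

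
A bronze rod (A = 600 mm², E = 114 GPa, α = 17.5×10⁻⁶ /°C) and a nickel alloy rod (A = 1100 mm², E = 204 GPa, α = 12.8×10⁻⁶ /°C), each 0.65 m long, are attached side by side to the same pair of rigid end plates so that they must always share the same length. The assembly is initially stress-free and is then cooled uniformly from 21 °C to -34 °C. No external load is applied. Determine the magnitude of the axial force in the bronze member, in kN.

P ≈ 13.6 kN (tensile in the bronze)

Equilibrium of a rigid end plate with no external load gives equal and opposite internal forces ±P in the two members. Since α_{bronze} > α_{nickel alloy}, cooling drives the bronze into tension and the nickel alloy into compression.
Setting the final lengths equal and cancelling L: (α₁ − α₂)ΔT = P/(A₁E₁) + P/(A₂E₂).
|α₁ − α₂|·ΔT = 4.7×10⁻⁶ × 55 = 0.0002585.
1/(A₁E₁) + 1/(A₂E₂) = 1/(600×114×10³) + 1/(1100×204×10³) = 1.908×10⁻⁸ N⁻¹.
So P = 0.0002585 / 1.908×10⁻⁸ = 13.55 kN.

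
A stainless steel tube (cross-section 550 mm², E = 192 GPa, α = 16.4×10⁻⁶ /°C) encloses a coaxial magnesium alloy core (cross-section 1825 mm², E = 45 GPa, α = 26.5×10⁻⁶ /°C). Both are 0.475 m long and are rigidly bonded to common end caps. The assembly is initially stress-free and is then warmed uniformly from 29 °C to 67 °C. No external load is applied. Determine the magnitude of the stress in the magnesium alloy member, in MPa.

The magnesium alloy has the larger α, so on heating it would change length more than the stainless steel if both were free. The rigid plates force a common final length, so the magnesium alloy is put into compression and the stainless steel into tension, with equal and opposite forces P (no external load).
Setting the final lengths equal and cancelling L: (α₁ − α₂)ΔT = P/(A₁E₁) + P/(A₂E₂).
|α₁ − α₂|·ΔT = 10.1×10⁻⁶ × 38 = 0.0003838.
1/(A₁E₁) + 1/(A₂E₂) = 1/(550×192×10³) + 1/(1825×45×10³) = 2.165×10⁻⁸ N⁻¹.
So P = 0.0003838 / 2.165×10⁻⁸ = 17.73 kN.
σ_{magnesium alloy} = P/A₂ = 17730/1825 = 9.715 MPa, compressive.

σ ≈ 9.72 MPa (compressive)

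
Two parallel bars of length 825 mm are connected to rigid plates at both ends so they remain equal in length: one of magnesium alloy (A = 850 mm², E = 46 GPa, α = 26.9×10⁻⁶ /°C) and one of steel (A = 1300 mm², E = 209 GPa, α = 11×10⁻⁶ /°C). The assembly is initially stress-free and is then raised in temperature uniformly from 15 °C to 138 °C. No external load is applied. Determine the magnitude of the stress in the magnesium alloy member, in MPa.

The magnesium alloy has the larger α, so on heating it would change length more than the steel if both were free. The rigid plates force a common final length, so the magnesium alloy is put into compression and the steel into tension, with equal and opposite forces P (no external load).
Equating the net (thermal + elastic) strains gives |α₁ − α₂|·ΔT = P·[1/(A₁E₁) + 1/(A₂E₂)].
|α₁ − α₂|·ΔT = 15.9×10⁻⁶ × 123 = 0.001956.
1/(A₁E₁) + 1/(A₂E₂) = 1/(850×46×10³) + 1/(1300×209×10³) = 2.926×10⁻⁸ N⁻¹.
P = 0.001956 / 2.926×10⁻⁸ = 66850 N = 66.85 kN.
σ_{magnesium alloy} = P/A₁ = 66850/850 = 78.64 MPa, compressive.

σ ≈ 78.6 MPa (compressive)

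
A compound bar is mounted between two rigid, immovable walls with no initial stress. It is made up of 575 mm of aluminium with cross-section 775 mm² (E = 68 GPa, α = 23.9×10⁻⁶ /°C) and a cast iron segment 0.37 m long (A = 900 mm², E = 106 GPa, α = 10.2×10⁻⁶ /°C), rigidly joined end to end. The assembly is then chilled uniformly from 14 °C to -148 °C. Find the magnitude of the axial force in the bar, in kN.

P ≈ 192 kN (tensile)

With the walls removed the bar would change length by δ_free = Σ αᵢΔT Lᵢ = 23.9×10⁻⁶×162×575 + 10.2×10⁻⁶×162×370 = 2.838 mm.
The rigid supports impose zero overall length change; the single axial force P common to all segments must satisfy P Σ Lᵢ/(AᵢEᵢ) = δ_free.
The series flexibility is Σ Lᵢ/(AᵢEᵢ) = 575/(775×68×10³) + 370/(900×106×10³) = 1.479×10⁻⁵ mm/N.
Hence P = δ_free / Σ(L/AE) = 2.838/1.479×10⁻⁵ = 191.9 kN (tensile).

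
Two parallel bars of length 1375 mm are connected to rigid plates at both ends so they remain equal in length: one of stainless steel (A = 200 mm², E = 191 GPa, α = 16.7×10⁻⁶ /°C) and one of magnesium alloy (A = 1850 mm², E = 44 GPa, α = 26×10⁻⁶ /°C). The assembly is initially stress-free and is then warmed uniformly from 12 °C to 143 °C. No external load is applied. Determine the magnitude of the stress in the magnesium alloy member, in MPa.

The magnesium alloy has the larger α, so on heating it would change length more than the stainless steel if both were free. The rigid plates force a common final length, so the magnesium alloy is put into compression and the stainless steel into tension, with equal and opposite forces P (no external load).
Equating the net (thermal + elastic) strains gives |α₁ − α₂|·ΔT = P·[1/(A₁E₁) + 1/(A₂E₂)].
|α₁ − α₂|·ΔT = 9.3×10⁻⁶ × 131 = 0.001218.
1/(A₁E₁) + 1/(A₂E₂) = 1/(200×191×10³) + 1/(1850×44×10³) = 3.846×10⁻⁸ N⁻¹.
P = 0.001218 / 3.846×10⁻⁸ = 31670 N = 31.67 kN.
σ_{magnesium alloy} = P/A₂ = 31670/1850 = 17.12 MPa, compressive.

σ ≈ 17.1 MPa (compressive)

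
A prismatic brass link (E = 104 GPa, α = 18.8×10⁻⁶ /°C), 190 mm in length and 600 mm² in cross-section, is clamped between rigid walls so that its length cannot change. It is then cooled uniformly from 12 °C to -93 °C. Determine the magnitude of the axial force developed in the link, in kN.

Full restraint means ε = 0, so the stress is σ = EαΔT = 104×10³ × 18.8×10⁻⁶ × 105 = 205.3 MPa.
Axial force P = σA = 205.3 × 600 = 123200 N = 123.2 kN, tensile.

P ≈ 123 kN (tensile)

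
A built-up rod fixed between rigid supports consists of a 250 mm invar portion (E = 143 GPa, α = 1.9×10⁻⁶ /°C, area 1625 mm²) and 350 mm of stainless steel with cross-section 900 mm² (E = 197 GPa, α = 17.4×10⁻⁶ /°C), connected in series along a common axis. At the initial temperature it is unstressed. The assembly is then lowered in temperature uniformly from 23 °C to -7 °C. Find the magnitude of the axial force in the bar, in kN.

With the walls removed the bar would change length by δ_free = Σ αᵢΔT Lᵢ = 1.9×10⁻⁶×30×250 + 17.4×10⁻⁶×30×350 = 0.197 mm.
Since the ends are fixed, an axial force P builds up, equal in every segment, with P · Σ Lᵢ/(AᵢEᵢ) = δ_free.
Σ Lᵢ/(AᵢEᵢ) = 250/(1625×143×10³) + 350/(900×197×10³) = 3.05×10⁻⁶ mm/N.
Hence P = δ_free / Σ(L/AE) = 0.197/3.05×10⁻⁶ = 64.58 kN (tensile).

P ≈ 64.6 kN (tensile)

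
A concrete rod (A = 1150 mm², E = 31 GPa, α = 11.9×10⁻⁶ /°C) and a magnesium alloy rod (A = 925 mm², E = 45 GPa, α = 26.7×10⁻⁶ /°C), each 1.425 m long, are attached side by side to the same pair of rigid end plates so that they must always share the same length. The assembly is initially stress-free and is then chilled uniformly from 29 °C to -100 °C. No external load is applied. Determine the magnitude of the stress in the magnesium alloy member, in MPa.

The magnesium alloy has the larger α, so on cooling it would change length more than the concrete if both were free. The rigid plates force a common final length, so the magnesium alloy is put into tension and the concrete into compression, with equal and opposite forces P (no external load).
Equating the net (thermal + elastic) strains gives |α₁ − α₂|·ΔT = P·[1/(A₁E₁) + 1/(A₂E₂)].
|α₁ − α₂|·ΔT = 14.8×10⁻⁶ × 129 = 0.001909.
1/(A₁E₁) + 1/(A₂E₂) = 1/(1150×31×10³) + 1/(925×45×10³) = 5.207×10⁻⁸ N⁻¹.
So P = 0.001909 / 5.207×10⁻⁸ = 36.66 kN.
σ_{magnesium alloy} = P/A₂ = 36660/925 = 39.64 MPa, tensile.

σ ≈ 39.6 MPa (tensile)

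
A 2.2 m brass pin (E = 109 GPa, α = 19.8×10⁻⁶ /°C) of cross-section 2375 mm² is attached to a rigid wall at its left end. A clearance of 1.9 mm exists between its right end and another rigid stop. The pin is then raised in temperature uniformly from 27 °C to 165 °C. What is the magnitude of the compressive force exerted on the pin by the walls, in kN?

P ≈ 484 kN

Unrestrained expansion: δ_free = αΔT L = 19.8×10⁻⁶ × 138 × 2200 = 6.011 mm.
This exceeds the 1.9 mm gap, so the wall pushes back. The portion of expansion that must be recovered elastically is δ_free − gap = 6.011 − 1.9 = 4.111 mm.
That suppressed elongation corresponds to σ = E·Δ/L = 109×10³ × 4.111/2200 = 203.7 MPa.
P = σA = 203.7 × 2375 = 483.8 kN.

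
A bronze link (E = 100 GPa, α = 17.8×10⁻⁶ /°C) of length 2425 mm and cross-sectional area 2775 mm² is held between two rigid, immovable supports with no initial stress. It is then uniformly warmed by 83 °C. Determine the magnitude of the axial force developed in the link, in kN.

Full restraint means ε = 0, so the stress is σ = EαΔT = 100×10³ × 17.8×10⁻⁶ × 83 = 147.7 MPa.
P = AEαΔT = 2775 × 100×10³ × 17.8×10⁻⁶ × 83 = 410 kN (compressive).

P ≈ 410 kN (compressive)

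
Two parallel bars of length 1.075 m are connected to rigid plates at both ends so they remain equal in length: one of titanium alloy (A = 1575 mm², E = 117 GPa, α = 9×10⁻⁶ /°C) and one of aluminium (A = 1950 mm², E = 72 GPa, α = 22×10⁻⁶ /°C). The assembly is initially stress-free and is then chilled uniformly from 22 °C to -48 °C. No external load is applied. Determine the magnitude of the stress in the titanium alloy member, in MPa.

Both members must finish at the same length. With the larger α, the aluminium tends to over-contract; the plates restrain it, putting the aluminium in tension and the titanium alloy in compression. With no external load the two internal forces are equal and opposite, magnitude P.
Compatibility of the two members (thermal + elastic change equal): (α₁ − α₂)ΔT = P·[1/(A₁E₁) + 1/(A₂E₂)].
|α₁ − α₂|·ΔT = 13×10⁻⁶ × 70 = 0.00091.
1/(A₁E₁) + 1/(A₂E₂) = 1/(1575×117×10³) + 1/(1950×72×10³) = 1.255×10⁻⁸ N⁻¹.
P = 0.00091 / 1.255×10⁻⁸ = 72510 N = 72.51 kN.
σ_{titanium alloy} = P/A₁ = 72510/1575 = 46.04 MPa, compressive.

σ ≈ 46 MPa (compressive)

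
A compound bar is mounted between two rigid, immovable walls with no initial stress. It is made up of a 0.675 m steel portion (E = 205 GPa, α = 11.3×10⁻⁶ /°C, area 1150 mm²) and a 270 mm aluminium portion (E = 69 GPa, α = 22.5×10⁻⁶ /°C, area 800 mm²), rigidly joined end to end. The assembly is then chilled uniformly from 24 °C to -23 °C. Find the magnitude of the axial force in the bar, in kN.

P ≈ 83.1 kN (tensile)

With the walls removed the bar would change length by δ_free = Σ αᵢΔT Lᵢ = 11.3×10⁻⁶×47×675 + 22.5×10⁻⁶×47×270 = 0.644 mm.
Since the ends are fixed, an axial force P builds up, equal in every segment, with P · Σ Lᵢ/(AᵢEᵢ) = δ_free.
Σ Lᵢ/(AᵢEᵢ) = 675/(1150×205×10³) + 270/(800×69×10³) = 7.755×10⁻⁶ mm/N.
P = 0.644 / 7.755×10⁻⁶ = 83050 N = 83.05 kN, tensile.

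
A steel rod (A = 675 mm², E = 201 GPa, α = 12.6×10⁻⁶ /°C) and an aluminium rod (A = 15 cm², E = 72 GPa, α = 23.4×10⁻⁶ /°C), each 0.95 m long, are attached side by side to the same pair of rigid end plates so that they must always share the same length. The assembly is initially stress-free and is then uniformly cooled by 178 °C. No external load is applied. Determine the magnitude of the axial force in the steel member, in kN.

P ≈ 116 kN (compressive in the steel)

Equilibrium of a rigid end plate with no external load gives equal and opposite internal forces ±P in the two members. Since α_{aluminium} > α_{steel}, cooling drives the aluminium into tension and the steel into compression.
Compatibility of the two members (thermal + elastic change equal): (α₁ − α₂)ΔT = P·[1/(A₁E₁) + 1/(A₂E₂)].
|α₁ − α₂|·ΔT = 10.8×10⁻⁶ × 178 = 0.001922.
1/(A₁E₁) + 1/(A₂E₂) = 1/(675×201×10³) + 1/(1500×72×10³) = 1.663×10⁻⁸ N⁻¹.
So P = 0.001922 / 1.663×10⁻⁸ = 115.6 kN.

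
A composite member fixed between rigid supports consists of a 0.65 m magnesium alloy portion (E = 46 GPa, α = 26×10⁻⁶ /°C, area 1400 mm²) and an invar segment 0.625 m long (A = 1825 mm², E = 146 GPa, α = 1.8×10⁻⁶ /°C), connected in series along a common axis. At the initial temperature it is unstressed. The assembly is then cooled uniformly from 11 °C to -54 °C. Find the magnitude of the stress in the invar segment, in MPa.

σ ≈ 51.6 MPa (tensile)

If the supports were absent, the total length change would be Σ αᵢΔT Lᵢ = 26×10⁻⁶×65×650 + 1.8×10⁻⁶×65×625 = 1.172 mm.
The rigid supports impose zero overall length change; the single axial force P common to all segments must satisfy P Σ Lᵢ/(AᵢEᵢ) = δ_free.
Σ Lᵢ/(AᵢEᵢ) = 650/(1400×46×10³) + 625/(1825×146×10³) = 1.244×10⁻⁵ mm/N.
P = 1.172 / 1.244×10⁻⁵ = 94190 N = 94.19 kN, tensile.
σ_{invar} = P / A = 94190 / 1825 = 51.61 MPa.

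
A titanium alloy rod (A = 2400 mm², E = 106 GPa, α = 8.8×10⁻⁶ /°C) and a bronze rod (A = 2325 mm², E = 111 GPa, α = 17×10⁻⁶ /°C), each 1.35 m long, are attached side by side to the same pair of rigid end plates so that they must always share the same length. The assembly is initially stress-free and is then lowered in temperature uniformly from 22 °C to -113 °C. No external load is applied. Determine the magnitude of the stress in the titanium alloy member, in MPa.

The bronze has the larger α, so on cooling it would change length more than the titanium alloy if both were free. The rigid plates force a common final length, so the bronze is put into tension and the titanium alloy into compression, with equal and opposite forces P (no external load).
Equating the net (thermal + elastic) strains gives |α₁ − α₂|·ΔT = P·[1/(A₁E₁) + 1/(A₂E₂)].
|α₁ − α₂|·ΔT = 8.2×10⁻⁶ × 135 = 0.001107.
1/(A₁E₁) + 1/(A₂E₂) = 1/(2400×106×10³) + 1/(2325×111×10³) = 7.806×10⁻⁹ N⁻¹.
P = 0.001107 / 7.806×10⁻⁹ = 141800 N = 141.8 kN.
σ_{titanium alloy} = P/A₁ = 141800/2400 = 59.09 MPa, compressive.

σ ≈ 59.1 MPa (compressive)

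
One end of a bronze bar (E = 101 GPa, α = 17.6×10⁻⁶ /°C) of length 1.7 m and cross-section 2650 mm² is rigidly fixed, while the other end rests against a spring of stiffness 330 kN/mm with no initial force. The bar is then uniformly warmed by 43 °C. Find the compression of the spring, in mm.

If the spring were absent the bar would lengthen by αΔT L = 17.6×10⁻⁶ × 43 × 1700 = 1.287 mm.
Let P be the compressive force at the spring. The bar shortens elastically by PL/(AE) and the spring compresses by P/k; together these equal δ_free.
P [ L/(AE) + 1/k ] = δ_free → P [ 1700/(2650×101×10³) + 1/(330×10³) ] = 1.287.
P = 1.287 / 9.382×10⁻⁶ = 137100 N.
Spring compression = P/k = 137100/(330×10³) = 0.4156 mm.

δ ≈ 0.416 mm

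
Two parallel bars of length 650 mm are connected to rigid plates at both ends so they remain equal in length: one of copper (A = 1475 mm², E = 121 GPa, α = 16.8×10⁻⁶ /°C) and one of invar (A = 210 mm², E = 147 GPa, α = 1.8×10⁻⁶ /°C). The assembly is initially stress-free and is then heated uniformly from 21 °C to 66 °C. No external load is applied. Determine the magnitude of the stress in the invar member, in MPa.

σ ≈ 84.6 MPa (tensile)

Equilibrium of a rigid end plate with no external load gives equal and opposite internal forces ±P in the two members. Since α_{copper} > α_{invar}, heating drives the copper into compression and the invar into tension.
Equating the net (thermal + elastic) strains gives |α₁ − α₂|·ΔT = P·[1/(A₁E₁) + 1/(A₂E₂)].
|α₁ − α₂|·ΔT = 15×10⁻⁶ × 45 = 0.000675.
1/(A₁E₁) + 1/(A₂E₂) = 1/(1475×121×10³) + 1/(210×147×10³) = 3.8×10⁻⁸ N⁻¹.
P = 0.000675 / 3.8×10⁻⁸ = 17760 N = 17.76 kN.
σ_{invar} = P/A₂ = 17760/210 = 84.59 MPa, tensile.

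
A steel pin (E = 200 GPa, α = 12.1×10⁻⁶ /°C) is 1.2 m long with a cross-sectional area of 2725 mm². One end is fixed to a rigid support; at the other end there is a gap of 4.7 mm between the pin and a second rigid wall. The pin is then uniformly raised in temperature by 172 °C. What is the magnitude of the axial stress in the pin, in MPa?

Free thermal elongation = αΔT L = 12.1×10⁻⁶ × 172 × 1200 = 2.497 mm.
Since δ_free = 2.5 mm is less than the 4.7 mm gap, the pin never touches the wall. No axial force develops.

σ ≈ 0 MPa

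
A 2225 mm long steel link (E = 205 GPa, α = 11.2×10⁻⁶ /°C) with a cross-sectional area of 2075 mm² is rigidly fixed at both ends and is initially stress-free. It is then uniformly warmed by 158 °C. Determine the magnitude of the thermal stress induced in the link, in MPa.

The supports are rigid, so the total axial strain is zero. The restrained thermal strain is ε = αΔT = 11.2×10⁻⁶ × 158 = 1769.6×10⁻⁶.
σ = EαΔT = 205×10³ × 11.2×10⁻⁶ × 158 = 362.8 MPa (compressive; the link is trying to expand).

σ ≈ 363 MPa (compressive)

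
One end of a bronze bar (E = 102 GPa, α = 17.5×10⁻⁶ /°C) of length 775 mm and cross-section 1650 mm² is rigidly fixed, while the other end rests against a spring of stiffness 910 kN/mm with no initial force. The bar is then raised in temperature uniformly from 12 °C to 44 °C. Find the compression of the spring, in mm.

δ ≈ 0.0836 mm

If the spring were absent the bar would lengthen by αΔT L = 17.5×10⁻⁶ × 32 × 775 = 0.434 mm.
Let P be the compressive force at the spring. The bar shortens elastically by PL/(AE) and the spring compresses by P/k; together these equal δ_free.
P [ L/(AE) + 1/k ] = δ_free → P [ 775/(1650×102×10³) + 1/(910×10³) ] = 0.434.
P = 0.434 / 5.704×10⁻⁶ = 76090 N.
Spring compression = P/k = 76090/(910×10³) = 0.08362 mm.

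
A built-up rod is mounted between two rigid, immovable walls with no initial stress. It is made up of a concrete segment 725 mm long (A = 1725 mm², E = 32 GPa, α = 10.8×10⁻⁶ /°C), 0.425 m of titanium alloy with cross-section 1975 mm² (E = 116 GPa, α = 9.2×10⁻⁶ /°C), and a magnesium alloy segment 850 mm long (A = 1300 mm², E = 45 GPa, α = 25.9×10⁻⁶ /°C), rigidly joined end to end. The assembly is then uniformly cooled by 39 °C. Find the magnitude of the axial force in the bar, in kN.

P ≈ 44.6 kN (tensile)

With the walls removed the bar would change length by δ_free = Σ αᵢΔT Lᵢ = 10.8×10⁻⁶×39×725 + 9.2×10⁻⁶×39×425 + 25.9×10⁻⁶×39×850 = 1.316 mm.
Since the ends are fixed, an axial force P builds up, equal in every segment, with P · Σ Lᵢ/(AᵢEᵢ) = δ_free.
The series flexibility is Σ Lᵢ/(AᵢEᵢ) = 725/(1725×32×10³) + 425/(1975×116×10³) + 850/(1300×45×10³) = 2.952×10⁻⁵ mm/N.
So P = 1.316 / 2.952×10⁻⁵ = 44.6 kN, tensile.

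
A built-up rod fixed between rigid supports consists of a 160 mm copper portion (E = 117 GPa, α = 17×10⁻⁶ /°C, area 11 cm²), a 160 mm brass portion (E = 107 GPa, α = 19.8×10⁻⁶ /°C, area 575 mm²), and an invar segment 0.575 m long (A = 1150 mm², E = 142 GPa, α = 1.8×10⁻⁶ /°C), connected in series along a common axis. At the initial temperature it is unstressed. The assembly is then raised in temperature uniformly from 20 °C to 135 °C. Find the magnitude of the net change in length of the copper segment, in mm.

If the supports were absent, the total length change would be Σ αᵢΔT Lᵢ = 17×10⁻⁶×115×160 + 19.8×10⁻⁶×115×160 + 1.8×10⁻⁶×115×575 = 0.7961 mm.
The rigid supports impose zero overall length change; the single axial force P common to all segments must satisfy P Σ Lᵢ/(AᵢEᵢ) = δ_free.
The series flexibility is Σ Lᵢ/(AᵢEᵢ) = 160/(1100×117×10³) + 160/(575×107×10³) + 575/(1150×142×10³) = 7.365×10⁻⁶ mm/N.
So P = 0.7961 / 7.365×10⁻⁶ = 108.1 kN, compressive.
For the copper segment, free thermal change = 17×10⁻⁶×115×160 = 0.3128 mm and elastic change from P = 108100×160/(1100×117×10³) = 0.1344 mm; these oppose, so the net change is 0.178 mm (segment lengthens).

|ΔL| ≈ 0.178 mm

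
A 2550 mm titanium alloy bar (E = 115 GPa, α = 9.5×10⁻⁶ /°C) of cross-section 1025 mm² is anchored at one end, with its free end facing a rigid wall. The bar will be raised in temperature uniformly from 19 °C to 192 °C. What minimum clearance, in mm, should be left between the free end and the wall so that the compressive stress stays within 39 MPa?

With no wall the bar would lengthen by αΔT L = 9.5×10⁻⁶ × 173 × 2550 = 4.191 mm.
At the allowable stress the elastic shortening the wall may impose is σL/E = 39 × 2550 / (115×10³) = 0.8648 mm.
So the gap has to take up the difference, g_min = δ_free − σL/E = 4.191 − 0.8648 = 3.326 mm.

g ≈ 3.33 mm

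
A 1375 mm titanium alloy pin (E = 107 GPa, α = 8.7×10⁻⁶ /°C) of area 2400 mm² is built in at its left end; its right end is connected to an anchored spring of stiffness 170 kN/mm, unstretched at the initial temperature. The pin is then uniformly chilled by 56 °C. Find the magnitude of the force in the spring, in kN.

Free thermal contraction: δ_free = αΔT L = 8.7×10⁻⁶ × 56 × 1375 = 0.6699 mm.
Let P be the tensile force in the spring. The pin extends elastically by PL/(AE) and the spring stretches by P/k; together these equal δ_free.
P [ L/(AE) + 1/k ] = δ_free → P [ 1375/(2400×107×10³) + 1/(170×10³) ] = 0.6699.
P = 0.6699 / 1.124×10⁻⁵ = 59620 N.

P ≈ 59.6 kN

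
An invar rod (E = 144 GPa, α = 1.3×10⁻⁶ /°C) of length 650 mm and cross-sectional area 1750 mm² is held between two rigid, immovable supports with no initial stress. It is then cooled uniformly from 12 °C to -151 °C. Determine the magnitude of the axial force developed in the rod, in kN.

P ≈ 53.4 kN (tensile)

Full restraint means ε = 0, so the stress is σ = EαΔT = 144×10³ × 1.3×10⁻⁶ × 163 = 30.51 MPa.
Axial force P = σA = 30.51 × 1750 = 53400 N = 53.4 kN, tensile.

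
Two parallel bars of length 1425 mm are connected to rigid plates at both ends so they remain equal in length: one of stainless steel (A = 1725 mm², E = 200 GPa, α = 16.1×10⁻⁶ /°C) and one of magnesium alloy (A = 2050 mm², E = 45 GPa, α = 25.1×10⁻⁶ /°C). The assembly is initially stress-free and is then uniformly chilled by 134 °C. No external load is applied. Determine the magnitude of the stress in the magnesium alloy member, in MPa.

The magnesium alloy has the larger α, so on cooling it would change length more than the stainless steel if both were free. The rigid plates force a common final length, so the magnesium alloy is put into tension and the stainless steel into compression, with equal and opposite forces P (no external load).
Equating the net (thermal + elastic) strains gives |α₁ − α₂|·ΔT = P·[1/(A₁E₁) + 1/(A₂E₂)].
|α₁ − α₂|·ΔT = 9×10⁻⁶ × 134 = 0.001206.
1/(A₁E₁) + 1/(A₂E₂) = 1/(1725×200×10³) + 1/(2050×45×10³) = 1.374×10⁻⁸ N⁻¹.
So P = 0.001206 / 1.374×10⁻⁸ = 87.78 kN.
σ_{magnesium alloy} = P/A₂ = 87780/2050 = 42.82 MPa, tensile.

σ ≈ 42.8 MPa (tensile)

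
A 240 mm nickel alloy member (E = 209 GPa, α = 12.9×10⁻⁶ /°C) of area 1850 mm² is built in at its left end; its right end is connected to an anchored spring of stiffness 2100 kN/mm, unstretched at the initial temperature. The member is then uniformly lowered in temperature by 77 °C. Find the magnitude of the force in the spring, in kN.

P ≈ 217 kN

The unrestrained thermal change is αΔT L = 12.9×10⁻⁶ × 77 × 240 = 0.2384 mm.
Let P be the tensile force in the spring. The member extends elastically by PL/(AE) and the spring stretches by P/k; together these equal δ_free.
P [ L/(AE) + 1/k ] = δ_free → P [ 240/(1850×209×10³) + 1/(2100×10³) ] = 0.2384.
P = 0.2384 / 1.097×10⁻⁶ = 217300 N.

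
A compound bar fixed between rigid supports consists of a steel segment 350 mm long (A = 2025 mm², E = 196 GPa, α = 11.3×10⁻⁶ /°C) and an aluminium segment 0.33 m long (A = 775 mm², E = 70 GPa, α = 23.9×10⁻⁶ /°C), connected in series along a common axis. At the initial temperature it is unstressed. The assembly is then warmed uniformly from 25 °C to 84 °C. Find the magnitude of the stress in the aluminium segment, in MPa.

Free thermal expansion of the whole bar: Σ αᵢΔT Lᵢ = 11.3×10⁻⁶×59×350 + 23.9×10⁻⁶×59×330 = 0.6987 mm.
The rigid supports impose zero overall length change; the single axial force P common to all segments must satisfy P Σ Lᵢ/(AᵢEᵢ) = δ_free.
The series flexibility is Σ Lᵢ/(AᵢEᵢ) = 350/(2025×196×10³) + 330/(775×70×10³) = 6.965×10⁻⁶ mm/N.
Hence P = δ_free / Σ(L/AE) = 0.6987/6.965×10⁻⁶ = 100.3 kN (compressive).
σ_{aluminium} = P / A = 100300 / 775 = 129.4 MPa.

σ ≈ 129 MPa (compressive)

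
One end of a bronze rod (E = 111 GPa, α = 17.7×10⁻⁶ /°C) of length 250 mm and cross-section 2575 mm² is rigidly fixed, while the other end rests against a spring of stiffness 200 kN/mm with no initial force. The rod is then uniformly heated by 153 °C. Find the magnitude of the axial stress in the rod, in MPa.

σ ≈ 44.8 MPa (compressive)

The unrestrained thermal change is αΔT L = 17.7×10⁻⁶ × 153 × 250 = 0.677 mm.
With a force P in the spring, the elastic change of the rod is PL/(AE) and that of the spring is P/k; compatibility requires their sum to equal δ_free.
P [ L/(AE) + 1/k ] = δ_free → P [ 250/(2575×111×10³) + 1/(200×10³) ] = 0.677.
P = 0.677 / 5.875×10⁻⁶ = 115200 N.
σ = P/A = 115200/2575 = 44.76 MPa.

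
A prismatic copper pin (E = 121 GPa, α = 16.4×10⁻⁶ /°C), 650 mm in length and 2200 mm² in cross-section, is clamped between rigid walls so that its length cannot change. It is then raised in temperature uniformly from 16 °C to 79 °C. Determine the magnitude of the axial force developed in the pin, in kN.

P ≈ 275 kN (compressive)

Full restraint means ε = 0, so the stress is σ = EαΔT = 121×10³ × 16.4×10⁻⁶ × 63 = 125 MPa.
Axial force P = σA = 125 × 2200 = 275000 N = 275 kN, compressive.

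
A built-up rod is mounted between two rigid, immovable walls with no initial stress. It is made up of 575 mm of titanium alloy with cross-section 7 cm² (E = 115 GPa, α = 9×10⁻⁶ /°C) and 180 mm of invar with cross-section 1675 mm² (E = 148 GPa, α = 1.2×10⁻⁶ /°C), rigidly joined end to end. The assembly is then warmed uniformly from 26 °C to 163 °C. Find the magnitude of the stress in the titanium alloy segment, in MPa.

σ ≈ 134 MPa (compressive)

Free thermal expansion of the whole bar: Σ αᵢΔT Lᵢ = 9×10⁻⁶×137×575 + 1.2×10⁻⁶×137×180 = 0.7386 mm.
The walls prevent any net length change, so an axial force P (same in every segment) develops. Compatibility: P · Σ Lᵢ/(AᵢEᵢ) = δ_free.
Σ Lᵢ/(AᵢEᵢ) = 575/(700×115×10³) + 180/(1675×148×10³) = 7.869×10⁻⁶ mm/N.
So P = 0.7386 / 7.869×10⁻⁶ = 93.86 kN, compressive.
σ_{titanium alloy} = P / A = 93860 / 700 = 134.1 MPa.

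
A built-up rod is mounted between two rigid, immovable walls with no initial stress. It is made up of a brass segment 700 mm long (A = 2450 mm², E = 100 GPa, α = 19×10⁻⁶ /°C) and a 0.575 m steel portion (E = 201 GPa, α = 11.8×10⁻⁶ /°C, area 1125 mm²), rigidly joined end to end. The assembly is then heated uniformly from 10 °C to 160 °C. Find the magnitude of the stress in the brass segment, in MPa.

σ ≈ 228 MPa (compressive)

If the supports were absent, the total length change would be Σ αᵢΔT Lᵢ = 19×10⁻⁶×150×700 + 11.8×10⁻⁶×150×575 = 3.013 mm.
The walls prevent any net length change, so an axial force P (same in every segment) develops. Compatibility: P · Σ Lᵢ/(AᵢEᵢ) = δ_free.
The series flexibility is Σ Lᵢ/(AᵢEᵢ) = 700/(2450×100×10³) + 575/(1125×201×10³) = 5.4×10⁻⁶ mm/N.
So P = 3.013 / 5.4×10⁻⁶ = 557.9 kN, compressive.
σ_{brass} = P / A = 557900 / 2450 = 227.7 MPa.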